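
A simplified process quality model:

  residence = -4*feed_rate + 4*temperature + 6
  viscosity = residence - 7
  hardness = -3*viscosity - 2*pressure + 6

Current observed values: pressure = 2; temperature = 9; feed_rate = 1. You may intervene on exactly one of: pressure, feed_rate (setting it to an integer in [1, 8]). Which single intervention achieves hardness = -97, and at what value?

Intervening on pressure: with other inputs at their observed values, hardness = -2*pressure - 87. Solving for -97 gives pressure = 5, within [1, 8].
Intervening on feed_rate: hardness = 12*feed_rate - 103. Reaching -97 requires feed_rate = 1/2, not an integer.

set pressure = 5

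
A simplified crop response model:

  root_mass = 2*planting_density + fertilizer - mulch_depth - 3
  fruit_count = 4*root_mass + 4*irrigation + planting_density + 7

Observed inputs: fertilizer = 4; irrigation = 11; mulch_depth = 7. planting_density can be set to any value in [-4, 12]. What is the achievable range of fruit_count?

-9 to 135

Substituting into the root_mass equation gives root_mass = 2*planting_density - 6.
Substituting into the fruit_count equation gives fruit_count = 9*planting_density + 27.
Linear in planting_density, so extremes are at the endpoints: planting_density = -4 gives fruit_count = -9; planting_density = 12 gives fruit_count = 135.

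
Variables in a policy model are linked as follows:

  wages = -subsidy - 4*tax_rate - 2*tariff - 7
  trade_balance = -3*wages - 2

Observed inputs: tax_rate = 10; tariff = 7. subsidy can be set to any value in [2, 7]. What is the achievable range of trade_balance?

Substituting into the wages equation gives wages = -subsidy - 61.
This gives trade_balance = 3*subsidy + 181.
Linear in subsidy, so extremes are at the endpoints: subsidy = 2 gives trade_balance = 187; subsidy = 7 gives trade_balance = 202.

187 to 202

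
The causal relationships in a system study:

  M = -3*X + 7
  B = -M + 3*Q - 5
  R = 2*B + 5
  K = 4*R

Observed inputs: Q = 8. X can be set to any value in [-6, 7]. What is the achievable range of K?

Substituting into the B equation gives B = 3*X + 12.
R becomes 6*X + 29.
K becomes 24*X + 116.
Linear in X, so extremes are at the endpoints: X = -6 gives K = -28; X = 7 gives K = 284.

-28 to 284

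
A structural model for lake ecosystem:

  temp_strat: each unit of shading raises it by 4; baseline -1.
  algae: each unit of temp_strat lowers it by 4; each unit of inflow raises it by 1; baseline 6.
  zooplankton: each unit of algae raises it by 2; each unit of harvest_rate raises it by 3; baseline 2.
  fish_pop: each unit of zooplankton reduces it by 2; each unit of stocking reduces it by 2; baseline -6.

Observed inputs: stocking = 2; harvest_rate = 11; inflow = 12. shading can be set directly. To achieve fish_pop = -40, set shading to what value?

Substituting into the algae equation gives algae = -16*shading + 22.
This gives zooplankton = -32*shading + 79.
fish_pop becomes 64*shading - 168.
Solve 64*shading - 168 = -40: shading = (-40 + 168) / 64 = 2.

shading = 2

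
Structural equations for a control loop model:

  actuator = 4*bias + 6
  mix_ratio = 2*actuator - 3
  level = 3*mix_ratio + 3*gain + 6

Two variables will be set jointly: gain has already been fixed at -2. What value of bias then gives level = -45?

bias = -3

With gain held at -2:
Substituting into the mix_ratio equation gives mix_ratio = 8*bias + 9.
level becomes 24*bias + 27.
Solve 24*bias + 27 = -45: bias = (-45 - 27) / 24 = -3.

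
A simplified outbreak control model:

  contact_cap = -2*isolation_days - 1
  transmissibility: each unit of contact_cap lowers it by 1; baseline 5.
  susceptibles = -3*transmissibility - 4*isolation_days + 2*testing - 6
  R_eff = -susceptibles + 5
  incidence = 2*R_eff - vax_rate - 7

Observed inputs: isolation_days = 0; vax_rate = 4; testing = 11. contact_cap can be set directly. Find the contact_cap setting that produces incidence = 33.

contact_cap = -6

Intervening on contact_cap fixes its value directly, overriding its dependence on isolation_days.
Substituting into the susceptibles equation gives susceptibles = 3*contact_cap + 1.
This gives R_eff = -3*contact_cap + 4.
So incidence = -6*contact_cap - 3.
Solve -6*contact_cap - 3 = 33: contact_cap = (33 + 3) / -6 = -6.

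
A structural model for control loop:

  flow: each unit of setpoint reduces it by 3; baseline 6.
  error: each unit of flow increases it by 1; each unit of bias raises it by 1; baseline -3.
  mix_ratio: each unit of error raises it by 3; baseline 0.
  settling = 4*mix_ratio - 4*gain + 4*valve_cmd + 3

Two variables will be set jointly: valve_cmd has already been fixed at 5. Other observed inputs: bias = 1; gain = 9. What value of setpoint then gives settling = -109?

With valve_cmd held at 5:
Substituting into the error equation gives error = -3*setpoint + 4.
This gives mix_ratio = -9*setpoint + 12.
This gives settling = -36*setpoint + 35.
Solve -36*setpoint + 35 = -109: setpoint = (-109 - 35) / -36 = 4.

setpoint = 4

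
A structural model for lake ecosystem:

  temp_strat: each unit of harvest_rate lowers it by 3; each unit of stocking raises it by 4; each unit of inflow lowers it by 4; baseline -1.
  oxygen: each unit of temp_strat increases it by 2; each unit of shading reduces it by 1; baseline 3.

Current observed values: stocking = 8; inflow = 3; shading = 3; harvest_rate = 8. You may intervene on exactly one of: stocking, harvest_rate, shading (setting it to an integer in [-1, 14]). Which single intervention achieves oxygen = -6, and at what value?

set shading = -1

Intervening on stocking: oxygen = 8*stocking - 74. Reaching -6 requires stocking = 17/2, not an integer.
Intervening on harvest_rate: oxygen = -6*harvest_rate + 38. Reaching -6 requires harvest_rate = 22/3, not an integer.
Intervening on shading: with other inputs at their observed values, oxygen = -shading - 7. Solving for -6 gives shading = -1, within [-1, 14].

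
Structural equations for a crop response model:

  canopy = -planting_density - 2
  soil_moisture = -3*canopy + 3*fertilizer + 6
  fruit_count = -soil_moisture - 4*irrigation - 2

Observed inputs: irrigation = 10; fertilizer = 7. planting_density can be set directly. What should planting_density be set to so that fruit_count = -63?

Substituting into the soil_moisture equation gives soil_moisture = 3*planting_density + 33.
This gives fruit_count = -3*planting_density - 75.
Solve -3*planting_density - 75 = -63: planting_density = (-63 + 75) / -3 = -4.

planting_density = -4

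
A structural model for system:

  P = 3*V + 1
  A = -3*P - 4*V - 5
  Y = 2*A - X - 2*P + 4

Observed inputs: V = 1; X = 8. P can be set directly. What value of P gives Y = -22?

P = 0

Intervening on P fixes its value directly, overriding its dependence on V.
Substituting into the A equation gives A = -3*P - 9.
So Y = -8*P - 22.
Solve -8*P - 22 = -22: P = (-22 + 22) / -8 = 0.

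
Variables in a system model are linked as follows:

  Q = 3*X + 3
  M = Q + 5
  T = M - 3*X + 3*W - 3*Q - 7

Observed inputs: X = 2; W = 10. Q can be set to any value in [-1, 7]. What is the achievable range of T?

Intervening on Q fixes its value directly, overriding its dependence on X.
Substituting into the T equation gives T = -2*Q + 22.
Linear in Q, so extremes are at the endpoints: Q = -1 gives T = 24; Q = 7 gives T = 8.

8 to 24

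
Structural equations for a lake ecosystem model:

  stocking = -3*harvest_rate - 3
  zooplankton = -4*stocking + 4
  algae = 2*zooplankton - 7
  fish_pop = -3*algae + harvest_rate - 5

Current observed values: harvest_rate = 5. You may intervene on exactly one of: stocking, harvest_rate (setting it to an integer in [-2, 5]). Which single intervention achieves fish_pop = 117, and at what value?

set stocking = 5

Intervening on stocking: with other inputs at their observed values, fish_pop = 24*stocking - 3. Solving for 117 gives stocking = 5, within [-2, 5].
Intervening on harvest_rate: fish_pop = -71*harvest_rate - 80. Reaching 117 requires harvest_rate = -197/71, not an integer.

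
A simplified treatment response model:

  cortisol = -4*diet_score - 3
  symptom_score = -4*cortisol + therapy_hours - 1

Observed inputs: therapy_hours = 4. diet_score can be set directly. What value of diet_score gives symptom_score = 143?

Substituting into the symptom_score equation gives symptom_score = 16*diet_score + 15.
Solve 16*diet_score + 15 = 143: diet_score = (143 - 15) / 16 = 8.

diet_score = 8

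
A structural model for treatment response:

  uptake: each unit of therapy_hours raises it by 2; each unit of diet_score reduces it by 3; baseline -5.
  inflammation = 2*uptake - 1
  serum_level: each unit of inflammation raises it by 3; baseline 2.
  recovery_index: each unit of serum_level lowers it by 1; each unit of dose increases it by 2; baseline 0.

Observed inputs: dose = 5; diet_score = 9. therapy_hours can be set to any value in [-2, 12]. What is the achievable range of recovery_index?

59 to 227

Substituting into the uptake equation gives uptake = 2*therapy_hours - 32.
inflammation becomes 4*therapy_hours - 65.
serum_level becomes 12*therapy_hours - 193.
This gives recovery_index = -12*therapy_hours + 203.
Linear in therapy_hours, so extremes are at the endpoints: therapy_hours = -2 gives recovery_index = 227; therapy_hours = 12 gives recovery_index = 59.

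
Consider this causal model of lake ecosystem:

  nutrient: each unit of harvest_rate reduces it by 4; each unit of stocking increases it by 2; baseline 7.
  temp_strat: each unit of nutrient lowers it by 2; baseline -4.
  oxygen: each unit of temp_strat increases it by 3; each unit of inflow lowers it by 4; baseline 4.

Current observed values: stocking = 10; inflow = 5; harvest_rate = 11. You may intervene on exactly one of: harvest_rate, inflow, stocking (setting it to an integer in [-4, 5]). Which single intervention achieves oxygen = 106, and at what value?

Intervening on harvest_rate: oxygen = 24*harvest_rate - 190. Reaching 106 requires harvest_rate = 37/3, not an integer.
Intervening on inflow: with other inputs at their observed values, oxygen = -4*inflow + 94. Solving for 106 gives inflow = -3, within [-4, 5].
Intervening on stocking: oxygen = -12*stocking + 194. Reaching 106 requires stocking = 22/3, not an integer.

set inflow = -3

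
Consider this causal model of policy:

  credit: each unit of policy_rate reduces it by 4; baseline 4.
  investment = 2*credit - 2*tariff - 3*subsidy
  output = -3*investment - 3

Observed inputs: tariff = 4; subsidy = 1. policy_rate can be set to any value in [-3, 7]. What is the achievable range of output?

-66 to 174

Substituting into the investment equation gives investment = -8*policy_rate - 3.
Substituting into the output equation gives output = 24*policy_rate + 6.
Linear in policy_rate, so extremes are at the endpoints: policy_rate = -3 gives output = -66; policy_rate = 7 gives output = 174.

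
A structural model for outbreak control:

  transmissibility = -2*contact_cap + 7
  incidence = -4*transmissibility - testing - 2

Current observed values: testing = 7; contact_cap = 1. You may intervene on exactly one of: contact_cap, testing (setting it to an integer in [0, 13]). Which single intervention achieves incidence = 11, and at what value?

set contact_cap = 6

Intervening on contact_cap: with other inputs at their observed values, incidence = 8*contact_cap - 37. Solving for 11 gives contact_cap = 6, within [0, 13].
Intervening on testing: incidence = -testing - 22. Reaching 11 requires testing = -33, outside [0, 13].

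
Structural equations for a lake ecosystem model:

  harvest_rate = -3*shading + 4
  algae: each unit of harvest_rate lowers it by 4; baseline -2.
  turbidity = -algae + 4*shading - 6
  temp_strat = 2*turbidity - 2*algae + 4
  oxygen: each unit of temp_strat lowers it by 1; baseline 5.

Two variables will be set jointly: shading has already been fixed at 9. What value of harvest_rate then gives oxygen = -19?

With shading held at 9:
Intervening on harvest_rate fixes its value directly, overriding its dependence on shading.
Substituting into the turbidity equation gives turbidity = 4*harvest_rate + 32.
So temp_strat = 16*harvest_rate + 72.
Substituting into the oxygen equation gives oxygen = -16*harvest_rate - 67.
Solve -16*harvest_rate - 67 = -19: harvest_rate = (-19 + 67) / -16 = -3.

harvest_rate = -3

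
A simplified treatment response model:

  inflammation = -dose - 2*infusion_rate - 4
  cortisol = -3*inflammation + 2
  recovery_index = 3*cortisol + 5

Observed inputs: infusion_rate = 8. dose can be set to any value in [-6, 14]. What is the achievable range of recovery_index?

137 to 317

Substituting into the inflammation equation gives inflammation = -dose - 20.
Substituting into the cortisol equation gives cortisol = 3*dose + 62.
Substituting into the recovery_index equation gives recovery_index = 9*dose + 191.
Linear in dose, so extremes are at the endpoints: dose = -6 gives recovery_index = 137; dose = 14 gives recovery_index = 317.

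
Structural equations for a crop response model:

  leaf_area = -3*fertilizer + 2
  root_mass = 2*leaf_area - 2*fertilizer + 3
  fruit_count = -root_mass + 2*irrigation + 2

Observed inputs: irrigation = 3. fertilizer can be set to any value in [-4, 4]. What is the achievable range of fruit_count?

-31 to 33

Substituting into the root_mass equation gives root_mass = -8*fertilizer + 7.
fruit_count becomes 8*fertilizer + 1.
Linear in fertilizer, so extremes are at the endpoints: fertilizer = -4 gives fruit_count = -31; fertilizer = 4 gives fruit_count = 33.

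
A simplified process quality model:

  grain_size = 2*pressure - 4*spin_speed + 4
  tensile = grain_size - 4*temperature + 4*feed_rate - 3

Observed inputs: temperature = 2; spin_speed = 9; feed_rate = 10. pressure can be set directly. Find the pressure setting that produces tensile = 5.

Substituting into the grain_size equation gives grain_size = 2*pressure - 32.
Substituting into the tensile equation gives tensile = 2*pressure - 3.
Solve 2*pressure - 3 = 5: pressure = (5 + 3) / 2 = 4.

pressure = 4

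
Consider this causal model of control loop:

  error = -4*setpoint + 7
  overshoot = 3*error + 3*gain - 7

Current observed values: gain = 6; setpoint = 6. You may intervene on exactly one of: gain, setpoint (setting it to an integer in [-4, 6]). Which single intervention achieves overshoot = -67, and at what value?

Intervening on gain: with other inputs at their observed values, overshoot = 3*gain - 58. Solving for -67 gives gain = -3, within [-4, 6].
Intervening on setpoint: overshoot = -12*setpoint + 32. Reaching -67 requires setpoint = 33/4, not an integer.

set gain = -3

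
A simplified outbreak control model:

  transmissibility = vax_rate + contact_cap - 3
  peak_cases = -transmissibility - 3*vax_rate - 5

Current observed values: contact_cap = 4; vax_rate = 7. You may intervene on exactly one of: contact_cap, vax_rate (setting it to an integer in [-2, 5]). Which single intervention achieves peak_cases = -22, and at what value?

Intervening on contact_cap: peak_cases = -contact_cap - 30. Reaching -22 requires contact_cap = -8, outside [-2, 5].
Intervening on vax_rate: with other inputs at their observed values, peak_cases = -4*vax_rate - 6. Solving for -22 gives vax_rate = 4, within [-2, 5].

set vax_rate = 4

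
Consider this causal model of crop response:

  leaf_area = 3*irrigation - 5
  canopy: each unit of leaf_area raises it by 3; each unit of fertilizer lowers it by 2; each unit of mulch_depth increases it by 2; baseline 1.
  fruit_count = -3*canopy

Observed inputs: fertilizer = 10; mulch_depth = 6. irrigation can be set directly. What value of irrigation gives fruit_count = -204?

irrigation = 10

Substituting into the canopy equation gives canopy = 9*irrigation - 22.
fruit_count becomes -27*irrigation + 66.
Solve -27*irrigation + 66 = -204: irrigation = (-204 - 66) / -27 = 10.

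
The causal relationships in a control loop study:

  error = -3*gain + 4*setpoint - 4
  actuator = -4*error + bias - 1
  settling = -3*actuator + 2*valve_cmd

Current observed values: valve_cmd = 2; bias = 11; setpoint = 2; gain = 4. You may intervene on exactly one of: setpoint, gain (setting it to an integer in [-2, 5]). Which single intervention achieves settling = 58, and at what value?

Intervening on setpoint: settling = 48*setpoint - 218. Reaching 58 requires setpoint = 23/4, not an integer.
Intervening on gain: with other inputs at their observed values, settling = -36*gain + 22. Solving for 58 gives gain = -1, within [-2, 5].

set gain = -1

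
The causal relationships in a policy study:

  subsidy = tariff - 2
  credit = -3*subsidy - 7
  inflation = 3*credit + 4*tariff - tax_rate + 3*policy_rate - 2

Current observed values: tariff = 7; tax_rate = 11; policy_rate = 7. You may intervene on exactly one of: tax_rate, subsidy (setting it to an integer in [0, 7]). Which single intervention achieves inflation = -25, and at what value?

set tax_rate = 6

Intervening on tax_rate: with other inputs at their observed values, inflation = -tax_rate - 19. Solving for -25 gives tax_rate = 6, within [0, 7].
Intervening on subsidy: inflation = -9*subsidy + 15. Reaching -25 requires subsidy = 40/9, not an integer.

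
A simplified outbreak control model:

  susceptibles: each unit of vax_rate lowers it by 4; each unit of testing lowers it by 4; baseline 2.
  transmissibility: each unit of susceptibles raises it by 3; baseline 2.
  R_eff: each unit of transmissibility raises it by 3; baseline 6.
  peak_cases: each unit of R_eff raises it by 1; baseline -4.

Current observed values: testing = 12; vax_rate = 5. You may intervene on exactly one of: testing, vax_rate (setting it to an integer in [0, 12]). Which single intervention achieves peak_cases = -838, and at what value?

Intervening on testing: peak_cases = -36*testing - 154. Reaching -838 requires testing = 19, outside [0, 12].
Intervening on vax_rate: with other inputs at their observed values, peak_cases = -36*vax_rate - 406. Solving for -838 gives vax_rate = 12, within [0, 12].

set vax_rate = 12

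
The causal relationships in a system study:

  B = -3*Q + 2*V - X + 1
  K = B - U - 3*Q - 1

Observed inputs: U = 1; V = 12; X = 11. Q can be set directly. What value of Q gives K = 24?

Substituting into the B equation gives B = -3*Q + 14.
Substituting into the K equation gives K = -6*Q + 12.
Solve -6*Q + 12 = 24: Q = (24 - 12) / -6 = -2.

Q = -2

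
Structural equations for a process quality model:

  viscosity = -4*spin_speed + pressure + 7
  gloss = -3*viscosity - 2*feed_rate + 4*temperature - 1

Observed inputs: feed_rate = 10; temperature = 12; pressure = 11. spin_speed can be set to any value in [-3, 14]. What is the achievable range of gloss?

Substituting into the viscosity equation gives viscosity = -4*spin_speed + 18.
gloss becomes 12*spin_speed - 27.
Linear in spin_speed, so extremes are at the endpoints: spin_speed = -3 gives gloss = -63; spin_speed = 14 gives gloss = 141.

-63 to 141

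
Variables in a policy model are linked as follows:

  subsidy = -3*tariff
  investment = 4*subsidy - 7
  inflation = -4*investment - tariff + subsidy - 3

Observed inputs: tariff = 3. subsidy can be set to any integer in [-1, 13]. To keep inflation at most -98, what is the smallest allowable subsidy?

subsidy = 8

Intervening on subsidy fixes its value directly, overriding its dependence on tariff.
Substituting into the inflation equation gives inflation = -15*subsidy + 22.
Require -15*subsidy + 22 ≤ -98, so subsidy ≥ 8.
The smallest integer in [-1, 13] satisfying this is 8.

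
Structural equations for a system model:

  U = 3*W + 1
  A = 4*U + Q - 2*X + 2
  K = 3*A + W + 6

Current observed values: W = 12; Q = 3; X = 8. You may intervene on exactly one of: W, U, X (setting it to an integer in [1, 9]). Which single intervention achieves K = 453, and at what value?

set X = 4

Intervening on W: K = 37*W - 15. Reaching 453 requires W = 468/37, not an integer.
Intervening on U: K = 12*U - 15. Reaching 453 requires U = 39, outside [1, 9].
Intervening on X: with other inputs at their observed values, K = -6*X + 477. Solving for 453 gives X = 4, within [1, 9].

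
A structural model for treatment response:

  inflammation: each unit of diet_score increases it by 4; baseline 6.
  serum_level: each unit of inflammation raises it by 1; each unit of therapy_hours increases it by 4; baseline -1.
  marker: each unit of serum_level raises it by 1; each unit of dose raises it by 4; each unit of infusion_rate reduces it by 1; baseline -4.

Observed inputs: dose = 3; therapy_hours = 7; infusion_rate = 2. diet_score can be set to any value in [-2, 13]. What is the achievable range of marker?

31 to 91

Substituting into the serum_level equation gives serum_level = 4*diet_score + 33.
This gives marker = 4*diet_score + 39.
Linear in diet_score, so extremes are at the endpoints: diet_score = -2 gives marker = 31; diet_score = 13 gives marker = 91.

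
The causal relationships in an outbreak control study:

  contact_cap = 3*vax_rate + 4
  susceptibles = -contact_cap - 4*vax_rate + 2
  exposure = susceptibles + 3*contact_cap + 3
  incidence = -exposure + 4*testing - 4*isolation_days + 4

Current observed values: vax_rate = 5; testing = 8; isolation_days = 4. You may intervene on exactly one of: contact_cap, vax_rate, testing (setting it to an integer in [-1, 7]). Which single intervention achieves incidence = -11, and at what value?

Intervening on contact_cap: incidence = -2*contact_cap + 35. Reaching -11 requires contact_cap = 23, outside [-1, 7].
Intervening on vax_rate: incidence = -2*vax_rate + 7. Reaching -11 requires vax_rate = 9, outside [-1, 7].
Intervening on testing: with other inputs at their observed values, incidence = 4*testing - 35. Solving for -11 gives testing = 6, within [-1, 7].

set testing = 6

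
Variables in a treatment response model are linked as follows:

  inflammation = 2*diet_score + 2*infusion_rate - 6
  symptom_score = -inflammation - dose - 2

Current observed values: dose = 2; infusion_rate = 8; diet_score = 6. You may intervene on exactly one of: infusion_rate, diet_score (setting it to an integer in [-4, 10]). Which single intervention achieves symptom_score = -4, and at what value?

Intervening on infusion_rate: with other inputs at their observed values, symptom_score = -2*infusion_rate - 10. Solving for -4 gives infusion_rate = -3, within [-4, 10].
Intervening on diet_score: symptom_score = -2*diet_score - 14. Reaching -4 requires diet_score = -5, outside [-4, 10].

set infusion_rate = -3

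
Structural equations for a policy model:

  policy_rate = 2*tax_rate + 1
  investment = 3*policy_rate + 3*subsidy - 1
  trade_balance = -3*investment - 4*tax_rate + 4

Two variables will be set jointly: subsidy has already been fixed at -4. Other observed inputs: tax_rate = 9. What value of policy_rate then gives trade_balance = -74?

policy_rate = 9

With subsidy held at -4:
Intervening on policy_rate fixes its value directly, overriding its dependence on tax_rate.
Substituting into the investment equation gives investment = 3*policy_rate - 13.
trade_balance becomes -9*policy_rate + 7.
Solve -9*policy_rate + 7 = -74: policy_rate = (-74 - 7) / -9 = 9.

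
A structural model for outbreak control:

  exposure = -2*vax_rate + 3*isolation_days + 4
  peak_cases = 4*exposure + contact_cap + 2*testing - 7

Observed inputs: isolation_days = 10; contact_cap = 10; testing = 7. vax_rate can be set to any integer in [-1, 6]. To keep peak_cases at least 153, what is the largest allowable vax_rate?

Substituting into the exposure equation gives exposure = -2*vax_rate + 34.
So peak_cases = -8*vax_rate + 153.
Require -8*vax_rate + 153 ≥ 153, so vax_rate ≤ 0.
The largest integer in [-1, 6] satisfying this is 0.

vax_rate = 0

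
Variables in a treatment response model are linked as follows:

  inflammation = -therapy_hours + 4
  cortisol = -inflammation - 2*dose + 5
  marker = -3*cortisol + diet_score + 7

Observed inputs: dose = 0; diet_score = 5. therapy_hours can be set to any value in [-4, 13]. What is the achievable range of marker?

-30 to 21

Substituting into the cortisol equation gives cortisol = therapy_hours + 1.
This gives marker = -3*therapy_hours + 9.
Linear in therapy_hours, so extremes are at the endpoints: therapy_hours = -4 gives marker = 21; therapy_hours = 13 gives marker = -30.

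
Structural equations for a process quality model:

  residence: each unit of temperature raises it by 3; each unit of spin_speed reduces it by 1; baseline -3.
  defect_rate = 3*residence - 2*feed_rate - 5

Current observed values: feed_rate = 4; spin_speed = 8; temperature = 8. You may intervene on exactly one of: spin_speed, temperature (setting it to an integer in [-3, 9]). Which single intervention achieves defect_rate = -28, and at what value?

Intervening on spin_speed: defect_rate = -3*spin_speed + 50. Reaching -28 requires spin_speed = 26, outside [-3, 9].
Intervening on temperature: with other inputs at their observed values, defect_rate = 9*temperature - 46. Solving for -28 gives temperature = 2, within [-3, 9].

set temperature = 2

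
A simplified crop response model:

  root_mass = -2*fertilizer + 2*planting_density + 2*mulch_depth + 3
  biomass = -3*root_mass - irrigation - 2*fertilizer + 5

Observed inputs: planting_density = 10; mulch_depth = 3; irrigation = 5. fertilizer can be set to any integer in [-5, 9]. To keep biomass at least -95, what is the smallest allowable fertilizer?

Substituting into the root_mass equation gives root_mass = -2*fertilizer + 29.
This gives biomass = 4*fertilizer - 87.
Require 4*fertilizer - 87 ≥ -95, so fertilizer ≥ -2.
The smallest integer in [-5, 9] satisfying this is -2.

fertilizer = -2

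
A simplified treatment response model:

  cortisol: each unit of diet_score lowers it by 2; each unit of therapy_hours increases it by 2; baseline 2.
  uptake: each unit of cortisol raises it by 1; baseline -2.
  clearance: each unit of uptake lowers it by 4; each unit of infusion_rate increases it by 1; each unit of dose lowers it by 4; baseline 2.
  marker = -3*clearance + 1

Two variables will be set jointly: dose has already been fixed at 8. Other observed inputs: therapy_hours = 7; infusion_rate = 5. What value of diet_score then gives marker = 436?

With dose held at 8:
Substituting into the cortisol equation gives cortisol = -2*diet_score + 16.
This gives uptake = -2*diet_score + 14.
So clearance = 8*diet_score - 81.
marker becomes -24*diet_score + 244.
Solve -24*diet_score + 244 = 436: diet_score = (436 - 244) / -24 = -8.

diet_score = -8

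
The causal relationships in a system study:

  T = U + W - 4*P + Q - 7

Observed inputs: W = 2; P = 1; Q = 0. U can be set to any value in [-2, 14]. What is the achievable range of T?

Substituting into the T equation gives T = U - 9.
Linear in U, so extremes are at the endpoints: U = -2 gives T = -11; U = 14 gives T = 5.

-11 to 5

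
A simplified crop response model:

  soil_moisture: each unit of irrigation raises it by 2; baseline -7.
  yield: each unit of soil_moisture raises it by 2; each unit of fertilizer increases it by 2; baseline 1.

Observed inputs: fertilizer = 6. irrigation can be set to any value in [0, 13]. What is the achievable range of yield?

Substituting into the yield equation gives yield = 4*irrigation - 1.
Linear in irrigation, so extremes are at the endpoints: irrigation = 0 gives yield = -1; irrigation = 13 gives yield = 51.

-1 to 51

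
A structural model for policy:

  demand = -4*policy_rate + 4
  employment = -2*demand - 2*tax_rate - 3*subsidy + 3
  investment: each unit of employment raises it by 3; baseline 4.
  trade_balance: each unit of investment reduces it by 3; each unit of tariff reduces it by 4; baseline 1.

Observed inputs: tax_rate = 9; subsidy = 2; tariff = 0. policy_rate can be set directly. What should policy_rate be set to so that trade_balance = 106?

policy_rate = 2

Substituting into the employment equation gives employment = 8*policy_rate - 29.
Substituting into the investment equation gives investment = 24*policy_rate - 83.
Substituting into the trade_balance equation gives trade_balance = -72*policy_rate + 250.
Solve -72*policy_rate + 250 = 106: policy_rate = (106 - 250) / -72 = 2.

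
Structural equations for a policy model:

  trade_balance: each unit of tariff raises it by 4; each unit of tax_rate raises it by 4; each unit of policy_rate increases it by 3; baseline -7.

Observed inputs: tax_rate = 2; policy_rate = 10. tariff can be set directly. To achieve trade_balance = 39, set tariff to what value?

tariff = 2

Substituting into the trade_balance equation gives trade_balance = 4*tariff + 31.
Solve 4*tariff + 31 = 39: tariff = (39 - 31) / 4 = 2.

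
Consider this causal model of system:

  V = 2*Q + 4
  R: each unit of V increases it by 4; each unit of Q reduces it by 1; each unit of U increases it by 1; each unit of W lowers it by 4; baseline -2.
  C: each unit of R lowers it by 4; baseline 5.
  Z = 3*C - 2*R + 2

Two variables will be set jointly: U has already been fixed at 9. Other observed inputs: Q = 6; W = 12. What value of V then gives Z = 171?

With U held at 9:
Intervening on V fixes its value directly, overriding its dependence on Q.
Substituting into the R equation gives R = 4*V - 47.
So C = -16*V + 193.
So Z = -56*V + 675.
Solve -56*V + 675 = 171: V = (171 - 675) / -56 = 9.

V = 9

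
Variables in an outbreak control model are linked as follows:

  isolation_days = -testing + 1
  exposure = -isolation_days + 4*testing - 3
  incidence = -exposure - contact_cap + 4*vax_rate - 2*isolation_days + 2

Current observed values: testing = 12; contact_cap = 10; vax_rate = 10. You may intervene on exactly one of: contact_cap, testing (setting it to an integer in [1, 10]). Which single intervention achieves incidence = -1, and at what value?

Intervening on contact_cap: with other inputs at their observed values, incidence = -contact_cap + 8. Solving for -1 gives contact_cap = 9, within [1, 10].
Intervening on testing: incidence = -3*testing + 34. Reaching -1 requires testing = 35/3, not an integer.

set contact_cap = 9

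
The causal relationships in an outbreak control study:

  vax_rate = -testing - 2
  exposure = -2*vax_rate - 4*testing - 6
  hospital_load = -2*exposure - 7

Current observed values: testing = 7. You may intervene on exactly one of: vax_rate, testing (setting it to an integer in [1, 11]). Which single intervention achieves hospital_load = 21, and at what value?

set testing = 6

Intervening on vax_rate: hospital_load = 4*vax_rate + 61. Reaching 21 requires vax_rate = -10, outside [1, 11].
Intervening on testing: with other inputs at their observed values, hospital_load = 4*testing - 3. Solving for 21 gives testing = 6, within [1, 11].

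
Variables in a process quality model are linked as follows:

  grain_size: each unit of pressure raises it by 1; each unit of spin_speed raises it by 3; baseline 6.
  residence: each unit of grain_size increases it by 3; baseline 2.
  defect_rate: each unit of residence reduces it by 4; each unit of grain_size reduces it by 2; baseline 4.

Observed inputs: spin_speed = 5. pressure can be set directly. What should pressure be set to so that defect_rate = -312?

Substituting into the grain_size equation gives grain_size = pressure + 21.
Substituting into the residence equation gives residence = 3*pressure + 65.
Substituting into the defect_rate equation gives defect_rate = -14*pressure - 298.
Solve -14*pressure - 298 = -312: pressure = (-312 + 298) / -14 = 1.

pressure = 1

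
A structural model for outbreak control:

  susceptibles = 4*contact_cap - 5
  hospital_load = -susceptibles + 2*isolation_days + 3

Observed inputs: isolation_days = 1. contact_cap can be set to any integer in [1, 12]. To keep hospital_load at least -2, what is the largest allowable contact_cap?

contact_cap = 3

Substituting into the hospital_load equation gives hospital_load = -4*contact_cap + 10.
Require -4*contact_cap + 10 ≥ -2, so contact_cap ≤ 3.
The largest integer in [1, 12] satisfying this is 3.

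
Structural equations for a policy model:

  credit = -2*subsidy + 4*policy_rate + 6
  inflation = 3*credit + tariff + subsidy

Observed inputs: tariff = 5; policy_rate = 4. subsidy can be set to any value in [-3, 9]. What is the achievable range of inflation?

26 to 86

Substituting into the credit equation gives credit = -2*subsidy + 22.
This gives inflation = -5*subsidy + 71.
Linear in subsidy, so extremes are at the endpoints: subsidy = -3 gives inflation = 86; subsidy = 9 gives inflation = 26.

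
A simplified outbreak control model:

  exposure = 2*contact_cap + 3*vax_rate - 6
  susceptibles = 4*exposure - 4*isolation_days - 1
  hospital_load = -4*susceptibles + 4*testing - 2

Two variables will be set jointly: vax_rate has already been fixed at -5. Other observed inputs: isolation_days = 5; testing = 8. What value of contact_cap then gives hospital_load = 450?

With vax_rate held at -5:
Substituting into the exposure equation gives exposure = 2*contact_cap - 21.
This gives susceptibles = 8*contact_cap - 105.
This gives hospital_load = -32*contact_cap + 450.
Solve -32*contact_cap + 450 = 450: contact_cap = (450 - 450) / -32 = 0.

contact_cap = 0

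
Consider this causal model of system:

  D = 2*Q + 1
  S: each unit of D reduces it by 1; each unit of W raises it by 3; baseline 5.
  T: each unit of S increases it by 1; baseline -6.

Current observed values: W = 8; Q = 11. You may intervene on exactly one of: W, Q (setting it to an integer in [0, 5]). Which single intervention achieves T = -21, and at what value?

set W = 1

Intervening on W: with other inputs at their observed values, T = 3*W - 24. Solving for -21 gives W = 1, within [0, 5].
Intervening on Q: T = -2*Q + 22. Reaching -21 requires Q = 43/2, not an integer.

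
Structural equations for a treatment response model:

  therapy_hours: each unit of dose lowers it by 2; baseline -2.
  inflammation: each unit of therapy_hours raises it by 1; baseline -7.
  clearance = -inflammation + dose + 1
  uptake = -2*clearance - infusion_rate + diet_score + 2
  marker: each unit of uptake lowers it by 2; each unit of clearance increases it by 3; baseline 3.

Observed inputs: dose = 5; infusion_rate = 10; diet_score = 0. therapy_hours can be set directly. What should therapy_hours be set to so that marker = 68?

therapy_hours = 6

Intervening on therapy_hours fixes its value directly, overriding its dependence on dose.
Substituting into the clearance equation gives clearance = -therapy_hours + 13.
This gives uptake = 2*therapy_hours - 34.
Substituting into the marker equation gives marker = -7*therapy_hours + 110.
Solve -7*therapy_hours + 110 = 68: therapy_hours = (68 - 110) / -7 = 6.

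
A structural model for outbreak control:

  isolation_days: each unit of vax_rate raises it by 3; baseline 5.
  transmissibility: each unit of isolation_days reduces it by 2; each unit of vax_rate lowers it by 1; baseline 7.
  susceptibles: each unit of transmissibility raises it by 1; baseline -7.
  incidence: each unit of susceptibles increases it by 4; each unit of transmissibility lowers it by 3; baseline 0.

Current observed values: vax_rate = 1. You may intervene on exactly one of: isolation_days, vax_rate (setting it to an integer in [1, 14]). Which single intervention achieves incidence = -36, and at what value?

Intervening on isolation_days: with other inputs at their observed values, incidence = -2*isolation_days - 22. Solving for -36 gives isolation_days = 7, within [1, 14].
Intervening on vax_rate: incidence = -7*vax_rate - 31. Reaching -36 requires vax_rate = 5/7, not an integer.

set isolation_days = 7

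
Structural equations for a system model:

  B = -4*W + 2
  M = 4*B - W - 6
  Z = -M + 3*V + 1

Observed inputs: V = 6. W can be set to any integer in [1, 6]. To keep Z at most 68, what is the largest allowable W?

Substituting into the M equation gives M = -17*W + 2.
So Z = 17*W + 17.
Require 17*W + 17 ≤ 68, so W ≤ 3.
The largest integer in [1, 6] satisfying this is 3.

W = 3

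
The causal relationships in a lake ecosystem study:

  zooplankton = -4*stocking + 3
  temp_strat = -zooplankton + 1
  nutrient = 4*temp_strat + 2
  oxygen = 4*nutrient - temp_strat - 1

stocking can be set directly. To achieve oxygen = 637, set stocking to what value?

stocking = 11

Substituting into the temp_strat equation gives temp_strat = 4*stocking - 2.
So nutrient = 16*stocking - 6.
oxygen becomes 60*stocking - 23.
Solve 60*stocking - 23 = 637: stocking = (637 + 23) / 60 = 11.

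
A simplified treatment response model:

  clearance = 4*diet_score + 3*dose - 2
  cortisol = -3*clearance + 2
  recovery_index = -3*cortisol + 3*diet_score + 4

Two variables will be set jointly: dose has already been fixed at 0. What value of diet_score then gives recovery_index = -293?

With dose held at 0:
Substituting into the clearance equation gives clearance = 4*diet_score - 2.
So cortisol = -12*diet_score + 8.
Substituting into the recovery_index equation gives recovery_index = 39*diet_score - 20.
Solve 39*diet_score - 20 = -293: diet_score = (-293 + 20) / 39 = -7.

diet_score = -7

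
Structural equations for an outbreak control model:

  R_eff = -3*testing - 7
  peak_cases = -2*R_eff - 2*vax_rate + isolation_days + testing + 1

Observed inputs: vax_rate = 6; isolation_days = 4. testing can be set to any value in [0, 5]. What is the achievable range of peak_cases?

Substituting into the peak_cases equation gives peak_cases = 7*testing + 7.
Linear in testing, so extremes are at the endpoints: testing = 0 gives peak_cases = 7; testing = 5 gives peak_cases = 42.

7 to 42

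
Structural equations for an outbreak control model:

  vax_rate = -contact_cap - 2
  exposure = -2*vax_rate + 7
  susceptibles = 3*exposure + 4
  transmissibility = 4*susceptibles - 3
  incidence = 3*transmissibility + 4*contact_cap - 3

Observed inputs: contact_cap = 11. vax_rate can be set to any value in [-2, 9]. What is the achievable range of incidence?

-316 to 476

Intervening on vax_rate fixes its value directly, overriding its dependence on contact_cap.
Substituting into the susceptibles equation gives susceptibles = -6*vax_rate + 25.
So transmissibility = -24*vax_rate + 97.
So incidence = -72*vax_rate + 332.
Linear in vax_rate, so extremes are at the endpoints: vax_rate = -2 gives incidence = 476; vax_rate = 9 gives incidence = -316.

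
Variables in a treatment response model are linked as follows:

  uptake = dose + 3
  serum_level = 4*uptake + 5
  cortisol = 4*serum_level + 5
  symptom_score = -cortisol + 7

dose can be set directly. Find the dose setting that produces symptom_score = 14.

dose = -5

Substituting into the serum_level equation gives serum_level = 4*dose + 17.
This gives cortisol = 16*dose + 73.
symptom_score becomes -16*dose - 66.
Solve -16*dose - 66 = 14: dose = (14 + 66) / -16 = -5.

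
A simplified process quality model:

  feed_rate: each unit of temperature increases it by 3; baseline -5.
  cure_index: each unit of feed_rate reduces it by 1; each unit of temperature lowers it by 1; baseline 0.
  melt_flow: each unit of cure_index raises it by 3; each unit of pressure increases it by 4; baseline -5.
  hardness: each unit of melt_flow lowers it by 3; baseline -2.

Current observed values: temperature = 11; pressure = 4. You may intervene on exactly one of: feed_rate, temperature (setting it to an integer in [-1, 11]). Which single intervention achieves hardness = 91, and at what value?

Intervening on feed_rate: with other inputs at their observed values, hardness = 9*feed_rate + 64. Solving for 91 gives feed_rate = 3, within [-1, 11].
Intervening on temperature: hardness = 36*temperature - 80. Reaching 91 requires temperature = 19/4, not an integer.

set feed_rate = 3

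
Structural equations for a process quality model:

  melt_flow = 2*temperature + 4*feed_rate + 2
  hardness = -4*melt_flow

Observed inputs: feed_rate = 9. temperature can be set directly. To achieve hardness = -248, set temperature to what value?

Substituting into the melt_flow equation gives melt_flow = 2*temperature + 38.
This gives hardness = -8*temperature - 152.
Solve -8*temperature - 152 = -248: temperature = (-248 + 152) / -8 = 12.

temperature = 12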